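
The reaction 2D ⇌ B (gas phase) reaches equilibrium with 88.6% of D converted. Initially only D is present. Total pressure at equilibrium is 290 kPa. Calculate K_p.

K_p = 0.0655 kPa^-1

Basis: 1 mol D initially; let X = conversion of D. Extent ξ = 0.5X.
Mole table: n_D = 1 − X; n_B = 0.5X.
n_T = Σnᵢ = 1 − 0.5X.
At X = 0.886: n_D = 0.114, n_B = 0.443, n_T = 0.557.
p_i = (n_i/n_T)·P. K_p = p_B / (p_D^2) = 0.0655 kPa^-1.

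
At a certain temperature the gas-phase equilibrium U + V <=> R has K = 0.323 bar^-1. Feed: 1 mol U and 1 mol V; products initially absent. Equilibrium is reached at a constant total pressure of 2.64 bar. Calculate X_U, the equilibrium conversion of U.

Take 1 mol U as basis and let X be its fractional conversion, so ξ = X.
Species balance: n_U = 1 − X; n_V = 1 − X; n_R = X.
n_T = Σnᵢ = 2 − X.
y_i = n_i/n_T, p_i = y_i·P. K = p_R / (p_U p_V).
This yields a degree-2 equation in X; solving on (0,1), X = 0.265.

X = 0.265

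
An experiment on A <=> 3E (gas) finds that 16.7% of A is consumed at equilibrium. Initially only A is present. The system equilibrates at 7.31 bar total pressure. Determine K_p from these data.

K_p = 4.53 bar^2

Let X = conversion of A (basis 1 mol A); extent of reaction ξ = X.
Mole table: n_A = 1 − X; n_E = 3X.
n_T = Σnᵢ = 1 + 2X.
At X = 0.167: n_A = 0.833, n_E = 0.501, n_T = 1.33.
p_i = (n_i/n_T)·P. K_p = p_E^3 / (p_A) = 4.53 bar^2.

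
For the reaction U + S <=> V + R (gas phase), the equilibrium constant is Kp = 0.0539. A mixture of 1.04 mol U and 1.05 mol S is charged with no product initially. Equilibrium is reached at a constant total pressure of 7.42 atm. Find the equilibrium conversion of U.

X = 0.189

Basis: 1.04 mol U initially; let X = conversion of U. Extent ξ = 1.04X.
Moles: n_U = 1.04 − 1.04X; n_S = 1.05 − 1.04X; n_V = 1.04X; n_R = 1.04X.
Since Δν = 0, n_T = 2.09 throughout.
y_i = n_i/n_T, p_i = y_i·P. Kp = p_V p_R / (p_U p_S).
Substituting and setting equal to 0.0539 gives a polynomial in X; the root in (0,1) is X = 0.189.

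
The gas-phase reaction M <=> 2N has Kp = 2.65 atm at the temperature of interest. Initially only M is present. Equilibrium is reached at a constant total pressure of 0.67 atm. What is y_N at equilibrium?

y_N = 0.827

Let X = conversion of M (basis 1 mol M); extent of reaction ξ = X.
Mole table: n_M = 1 − X; n_N = 2X.
n_T = Σnᵢ = 1 + X.
Mole fractions y_i = n_i/n_T; Kp = p_N^2 / (p_M) with p_i = y_i·P.
Setting this equal to 2.65 atm and taking the physical root (0 < X < 1) gives X = 0.705.
Then n_N = 1.41, n_T = 1.71, so y_N = 0.827.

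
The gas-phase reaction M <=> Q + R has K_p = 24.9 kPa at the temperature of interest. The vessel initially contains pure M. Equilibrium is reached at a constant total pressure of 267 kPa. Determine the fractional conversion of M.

X = 0.292

Basis: 1 mol M initially; let X = conversion of M. Extent ξ = X.
Species balance: n_M = 1 − X; n_Q = X; n_R = X.
Summing: n_T = 1 + X.
Mole fractions y_i = n_i/n_T; K_p = p_Q p_R / (p_M) with p_i = y_i·P.
Substituting and setting equal to 24.9 kPa gives a polynomial in X; the root in (0,1) is X = 0.292.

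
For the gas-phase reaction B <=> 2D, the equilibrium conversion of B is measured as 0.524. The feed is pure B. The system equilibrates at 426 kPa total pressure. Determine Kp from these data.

Kp = 645 kPa

Basis: 1 mol B initially; let X = conversion of B. Extent ξ = X.
At extent ξ: n_B = 1 − X; n_D = 2X.
Total moles n_T = 1 + X.
At X = 0.524: n_B = 0.476, n_D = 1.05, n_T = 1.52.
p_i = (n_i/n_T)·P. Kp = p_D^2 / (p_B) = 645 kPa.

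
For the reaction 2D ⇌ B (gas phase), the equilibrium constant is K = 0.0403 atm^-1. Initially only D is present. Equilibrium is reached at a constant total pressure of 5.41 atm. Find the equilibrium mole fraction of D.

y_D = 0.845

Basis: 1 mol D initially; let X = conversion of D. Extent ξ = 0.5X.
Moles: n_D = 1 − X; n_B = 0.5X.
Total moles n_T = 1 − 0.5X.
Mole fractions y_i = n_i/n_T; K = p_B / (p_D^2) with p_i = y_i·P.
Setting this equal to 0.0403 atm^-1 and taking the physical root (0 < X < 1) gives X = 0.269.
Then n_D = 0.731, n_T = 0.865, so y_D = 0.845.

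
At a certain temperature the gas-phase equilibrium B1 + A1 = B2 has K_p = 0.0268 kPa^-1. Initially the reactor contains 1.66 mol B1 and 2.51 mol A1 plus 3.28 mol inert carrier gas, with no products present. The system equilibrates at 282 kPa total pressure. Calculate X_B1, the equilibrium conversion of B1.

X = 0.633

Let X = conversion of B1 (basis 1.66 mol B1); extent of reaction ξ = 1.66X.
Mole table: n_B1 = 1.66 − 1.66X; n_A1 = 2.51 − 1.66X; n_B2 = 1.66X; n_I = 3.28 (inert).
Summing: n_T = 7.45 − 1.66X.
y_i = n_i/n_T, p_i = y_i·P. K_p = p_B2 / (p_B1 p_A1).
Equating to 0.0268 kPa^-1 and solving on 0 < X < 1: X = 0.633.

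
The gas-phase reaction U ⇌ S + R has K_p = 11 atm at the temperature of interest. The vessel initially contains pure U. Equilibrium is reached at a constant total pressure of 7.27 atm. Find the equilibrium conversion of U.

X = 0.776

Let X = conversion of U (basis 1 mol U); extent of reaction ξ = X.
Species balance: n_U = 1 − X; n_S = X; n_R = X.
Summing: n_T = 1 + X.
Mole fractions y_i = n_i/n_T; K_p = p_S p_R / (p_U) with p_i = y_i·P.
Substituting and setting equal to 11 atm gives a polynomial in X; the root in (0,1) is X = 0.776.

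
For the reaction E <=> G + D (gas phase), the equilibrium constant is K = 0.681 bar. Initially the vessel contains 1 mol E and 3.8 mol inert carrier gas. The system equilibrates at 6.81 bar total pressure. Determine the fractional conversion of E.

X = 0.510

Take 1 mol E as basis and let X be its fractional conversion, so ξ = X.
Mole table: n_E = 1 − X; n_G = X; n_D = X; n_I = 3.8 (inert).
n_T = Σnᵢ = 4.8 + X.
With p_i = (n_i/n_T)P, K = p_G p_D / (p_E).
Setting this equal to 0.681 bar and taking the physical root (0 < X < 1) gives X = 0.510.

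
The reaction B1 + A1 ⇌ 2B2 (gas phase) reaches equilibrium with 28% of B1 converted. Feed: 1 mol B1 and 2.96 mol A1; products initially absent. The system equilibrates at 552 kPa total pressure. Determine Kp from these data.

Kp = 0.163

Take 1 mol B1 as basis and let X be its fractional conversion, so ξ = X.
Species balance: n_B1 = 1 − X; n_A1 = 2.96 − X; n_B2 = 2X.
n_T stays at 3.96 (no change in mole number).
At X = 0.28: n_B1 = 0.72, n_A1 = 2.68, n_B2 = 0.56, n_T = 3.96.
p_i = (n_i/n_T)·P. Kp = p_B2^2 / (p_B1 p_A1) = 0.163.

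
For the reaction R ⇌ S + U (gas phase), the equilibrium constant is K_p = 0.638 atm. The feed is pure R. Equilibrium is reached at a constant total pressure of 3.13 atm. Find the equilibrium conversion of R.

Basis: 1 mol R initially; let X = conversion of R. Extent ξ = X.
At extent ξ: n_R = 1 − X; n_S = X; n_U = X.
Summing: n_T = 1 + X.
With p_i = (n_i/n_T)P, K_p = p_S p_U / (p_R).
Setting this equal to 0.638 atm and taking the physical root (0 < X < 1) gives X = 0.411.

X = 0.411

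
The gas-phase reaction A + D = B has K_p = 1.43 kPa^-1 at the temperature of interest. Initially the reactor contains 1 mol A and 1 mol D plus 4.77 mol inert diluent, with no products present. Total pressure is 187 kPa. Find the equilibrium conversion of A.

X = 0.862

Let X = conversion of A (basis 1 mol A); extent of reaction ξ = X.
At extent ξ: n_A = 1 − X; n_D = 1 − X; n_B = X; n_I = 4.77 (inert).
Summing: n_T = 6.77 − X.
With p_i = (n_i/n_T)P, K_p = p_B / (p_A p_D).
Equating to 1.43 kPa^-1 and solving on 0 < X < 1: X = 0.862.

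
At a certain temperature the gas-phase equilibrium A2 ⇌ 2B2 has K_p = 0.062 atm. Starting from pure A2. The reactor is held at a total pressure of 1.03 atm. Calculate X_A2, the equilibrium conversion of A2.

X = 0.122

Let X = conversion of A2 (basis 1 mol A2); extent of reaction ξ = X.
At extent ξ: n_A2 = 1 − X; n_B2 = 2X.
n_T = Σnᵢ = 1 + X.
Mole fractions y_i = n_i/n_T; K_p = p_B2^2 / (p_A2) with p_i = y_i·P.
This yields a degree-2 equation in X; solving on (0,1), X = 0.122.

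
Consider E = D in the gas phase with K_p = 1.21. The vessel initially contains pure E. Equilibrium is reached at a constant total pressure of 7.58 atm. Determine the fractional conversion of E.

X = 0.548

Take 1 mol E as basis and let X be its fractional conversion, so ξ = X.
Moles: n_E = 1 − X; n_D = X.
Total moles n_T = 1 (Δν = 0, constant).
Mole fractions y_i = n_i/n_T; K_p = p_D / (p_E) with p_i = y_i·P.
Equating to 1.21 and solving on 0 < X < 1: X = 0.548.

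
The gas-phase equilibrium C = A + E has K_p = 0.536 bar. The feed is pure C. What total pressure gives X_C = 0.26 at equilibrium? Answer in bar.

P = 7.39 bar

Take 1 mol C as basis and let X be its fractional conversion, so ξ = X.
Moles: n_C = 1 − X; n_A = X; n_E = X.
n_T = Σnᵢ = 1 + X.
K_p = p_A p_E / (p_C) with p_i = (n_i/n_T)·P.
At X = 0.26: the mole-fraction product g(X) = Π y_i^ν_i = 0.0725. Since K_p = g(X)·P^{1}, P = (K_p/g)^(1/1) = (0.536/0.0725)^(1/1) = 7.39 bar.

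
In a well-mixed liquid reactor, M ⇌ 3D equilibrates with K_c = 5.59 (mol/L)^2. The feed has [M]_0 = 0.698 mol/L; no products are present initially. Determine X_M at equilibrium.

X = 0.568

Let X = conversion of M; extent ξ = 0.698·X mol/L.
Concentrations: [M] = 0.698 − 0.698X; [D] = 2.09X.
K_c = [D]^3 / ([M]).
Setting equal to 5.59 and solving for X on (0,1) gives X = 0.568.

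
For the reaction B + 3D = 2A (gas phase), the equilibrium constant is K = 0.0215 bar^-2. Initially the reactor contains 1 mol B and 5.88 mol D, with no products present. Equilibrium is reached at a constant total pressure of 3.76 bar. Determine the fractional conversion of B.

Take 1 mol B as basis and let X be its fractional conversion, so ξ = X.
Mole table: n_B = 1 − X; n_D = 5.88 − 3X; n_A = 2X.
n_T = Σnᵢ = 6.88 − 2X.
y_i = n_i/n_T, p_i = y_i·P. K = p_A^2 / (p_B p_D^3).
Setting this equal to 0.0215 bar^-2 and taking the physical root (0 < X < 1) gives X = 0.371.

X = 0.371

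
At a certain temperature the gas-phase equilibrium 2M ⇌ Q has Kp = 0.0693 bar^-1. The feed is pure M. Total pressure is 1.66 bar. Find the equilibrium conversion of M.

Basis: 1 mol M initially; let X = conversion of M. Extent ξ = 0.5X.
Species balance: n_M = 1 − X; n_Q = 0.5X.
Total moles n_T = 1 − 0.5X.
Mole fractions y_i = n_i/n_T; Kp = p_Q / (p_M^2) with p_i = y_i·P.
This yields a degree-2 equation in X; solving on (0,1), X = 0.172.

X = 0.172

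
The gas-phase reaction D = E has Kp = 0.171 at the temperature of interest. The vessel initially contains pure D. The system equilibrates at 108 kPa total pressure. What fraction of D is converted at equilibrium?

X = 0.146

Basis: 1 mol D initially; let X = conversion of D. Extent ξ = X.
Moles: n_D = 1 − X; n_E = X.
n_T stays at 1 (no change in mole number).
With p_i = (n_i/n_T)P, Kp = p_E / (p_D).
Equating to 0.171 and solving on 0 < X < 1: X = 0.146.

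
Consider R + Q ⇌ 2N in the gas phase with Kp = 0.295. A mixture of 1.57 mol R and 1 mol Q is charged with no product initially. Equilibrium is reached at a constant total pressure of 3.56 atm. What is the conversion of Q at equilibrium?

Let X = conversion of Q (basis 1 mol Q); extent of reaction ξ = X.
Mole table: n_R = 1.57 − X; n_Q = 1 − X; n_N = 2X.
n_T stays at 2.57 (no change in mole number).
With p_i = (n_i/n_T)P, Kp = p_N^2 / (p_R p_Q).
Equating to 0.295 and solving on 0 < X < 1: X = 0.266.

X = 0.266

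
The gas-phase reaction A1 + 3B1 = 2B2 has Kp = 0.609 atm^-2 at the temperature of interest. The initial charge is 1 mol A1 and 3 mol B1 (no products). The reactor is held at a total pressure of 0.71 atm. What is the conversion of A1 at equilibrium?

Let X = conversion of A1 (basis 1 mol A1); extent of reaction ξ = X.
Mole table: n_A1 = 1 − X; n_B1 = 3 − 3X; n_B2 = 2X.
Total moles n_T = 4 − 2X.
y_i = n_i/n_T, p_i = y_i·P. Kp = p_B2^2 / (p_A1 p_B1^3).
Substituting and setting equal to 0.609 atm^-2 gives a polynomial in X; the root in (0,1) is X = 0.237.

X = 0.237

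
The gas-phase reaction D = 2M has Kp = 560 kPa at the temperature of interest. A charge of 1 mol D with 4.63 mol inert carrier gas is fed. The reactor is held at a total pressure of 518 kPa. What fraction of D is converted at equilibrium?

Take 1 mol D as basis and let X be its fractional conversion, so ξ = X.
At extent ξ: n_D = 1 − X; n_M = 2X; n_I = 4.63 (inert).
n_T = Σnᵢ = 5.63 + X.
Mole fractions y_i = n_i/n_T; Kp = p_M^2 / (p_D) with p_i = y_i·P.
This yields a degree-2 equation in X; solving on (0,1), X = 0.708.

X = 0.708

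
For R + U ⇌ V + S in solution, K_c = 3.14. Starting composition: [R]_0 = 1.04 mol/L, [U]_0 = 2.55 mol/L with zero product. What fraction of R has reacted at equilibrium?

Let X = conversion of R; extent ξ = 1.04·X mol/L.
Concentrations: [R] = 1.04 − 1.04X; [U] = 2.55 − 1.04X; [V] = 1.04X; [S] = 1.04X.
K_c = [V] [S] / ([R] [U]).
Setting equal to 3.14 and solving for X on (0,1) gives X = 0.854.

X = 0.854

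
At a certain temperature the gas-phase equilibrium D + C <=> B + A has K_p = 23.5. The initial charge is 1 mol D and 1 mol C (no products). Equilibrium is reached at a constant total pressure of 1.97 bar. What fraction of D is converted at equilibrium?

Basis: 1 mol D initially; let X = conversion of D. Extent ξ = X.
At extent ξ: n_D = 1 − X; n_C = 1 − X; n_B = X; n_A = X.
Since Δν = 0, n_T = 2 throughout.
Mole fractions y_i = n_i/n_T; K_p = p_B p_A / (p_D p_C) with p_i = y_i·P.
Substituting and setting equal to 23.5 gives a polynomial in X; the root in (0,1) is X = 0.829.

X = 0.829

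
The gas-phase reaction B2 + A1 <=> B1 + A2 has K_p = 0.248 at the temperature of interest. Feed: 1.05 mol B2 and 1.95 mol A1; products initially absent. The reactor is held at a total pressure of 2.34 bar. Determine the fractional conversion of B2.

X = 0.442

Let X = conversion of B2 (basis 1.05 mol B2); extent of reaction ξ = 1.05X.
At extent ξ: n_B2 = 1.05 − 1.05X; n_A1 = 1.95 − 1.05X; n_B1 = 1.05X; n_A2 = 1.05X.
Total moles n_T = 3 (Δν = 0, constant).
y_i = n_i/n_T, p_i = y_i·P. K_p = p_B1 p_A2 / (p_B2 p_A1).
Substituting and setting equal to 0.248 gives a polynomial in X; the root in (0,1) is X = 0.442.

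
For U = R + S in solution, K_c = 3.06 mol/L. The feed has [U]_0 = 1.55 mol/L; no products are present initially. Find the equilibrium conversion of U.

X = 0.730

Let X = conversion of U; extent ξ = 1.55·X mol/L.
Concentrations: [U] = 1.55 − 1.55X; [R] = 1.55X; [S] = 1.55X.
K_c = [R] [S] / ([U]).
Solving K_c = 3.06 for X ∈ (0,1): X = 0.730.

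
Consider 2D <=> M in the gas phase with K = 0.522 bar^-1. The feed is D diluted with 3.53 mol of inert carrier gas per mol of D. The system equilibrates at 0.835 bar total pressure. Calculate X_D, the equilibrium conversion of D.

X = 0.143

Let X = conversion of D (basis 1 mol D); extent of reaction ξ = 0.5X.
Mole table: n_D = 1 − X; n_M = 0.5X; n_I = 3.53 (inert).
Summing: n_T = 4.53 − 0.5X.
Mole fractions y_i = n_i/n_T; K = p_M / (p_D^2) with p_i = y_i·P.
Setting this equal to 0.522 bar^-1 and taking the physical root (0 < X < 1) gives X = 0.143.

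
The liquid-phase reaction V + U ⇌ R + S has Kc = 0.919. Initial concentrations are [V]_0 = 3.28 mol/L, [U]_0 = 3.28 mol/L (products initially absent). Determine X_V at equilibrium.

X = 0.489

Let X = conversion of V; extent ξ = 3.28·X mol/L.
Concentrations: [V] = 3.28 − 3.28X; [U] = 3.28 − 3.28X; [R] = 3.28X; [S] = 3.28X.
Kc = [R] [S] / ([V] [U]).
This equals 0.919 at X = 0.489 (the root in 0 < X < 1).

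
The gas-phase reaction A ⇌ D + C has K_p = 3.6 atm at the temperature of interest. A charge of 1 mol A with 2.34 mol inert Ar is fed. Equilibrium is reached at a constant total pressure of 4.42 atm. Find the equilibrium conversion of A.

Take 1 mol A as basis and let X be its fractional conversion, so ξ = X.
At extent ξ: n_A = 1 − X; n_D = X; n_C = X; n_I = 2.34 (inert).
Total moles n_T = 3.34 + X.
Mole fractions y_i = n_i/n_T; K_p = p_D p_C / (p_A) with p_i = y_i·P.
Substituting and setting equal to 3.6 atm gives a polynomial in X; the root in (0,1) is X = 0.807.

X = 0.807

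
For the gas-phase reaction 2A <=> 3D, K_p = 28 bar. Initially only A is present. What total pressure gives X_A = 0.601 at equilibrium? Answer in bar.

Basis: 1 mol A initially; let X = conversion of A. Extent ξ = 0.5X.
At extent ξ: n_A = 1 − X; n_D = 1.5X.
Summing: n_T = 1 + 0.5X.
K_p = p_D^3 / (p_A^2) with p_i = (n_i/n_T)·P.
At X = 0.601: the mole-fraction product g(X) = Π y_i^ν_i = 3.539. Since K_p = g(X)·P^{1}, P = (K_p/g)^(1/1) = (28/3.539)^(1/1) = 7.91 bar.

P = 7.91 bar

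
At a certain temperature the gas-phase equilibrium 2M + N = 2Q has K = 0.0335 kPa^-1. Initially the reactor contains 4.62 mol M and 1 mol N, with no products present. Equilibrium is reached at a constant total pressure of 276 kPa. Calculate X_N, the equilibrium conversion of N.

Basis: 1 mol N initially; let X = conversion of N. Extent ξ = X.
Species balance: n_M = 4.62 − 2X; n_N = 1 − X; n_Q = 2X.
Summing: n_T = 5.62 − X.
Mole fractions y_i = n_i/n_T; K = p_Q^2 / (p_M^2 p_N) with p_i = y_i·P.
Equating to 0.0335 kPa^-1 and solving on 0 < X < 1: X = 0.834.

X = 0.834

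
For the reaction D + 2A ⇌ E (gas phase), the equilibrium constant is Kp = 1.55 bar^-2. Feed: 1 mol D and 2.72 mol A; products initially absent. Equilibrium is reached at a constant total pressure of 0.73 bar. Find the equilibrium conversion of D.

X = 0.279

Take 1 mol D as basis and let X be its fractional conversion, so ξ = X.
Species balance: n_D = 1 − X; n_A = 2.72 − 2X; n_E = X.
n_T = Σnᵢ = 3.72 − 2X.
y_i = n_i/n_T, p_i = y_i·P. Kp = p_E / (p_D p_A^2).
Setting this equal to 1.55 bar^-2 and taking the physical root (0 < X < 1) gives X = 0.279.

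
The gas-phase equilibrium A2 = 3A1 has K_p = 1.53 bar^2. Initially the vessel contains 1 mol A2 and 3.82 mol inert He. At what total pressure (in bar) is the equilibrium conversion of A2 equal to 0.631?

Basis: 1 mol A2 initially; let X = conversion of A2. Extent ξ = X.
At extent ξ: n_A2 = 1 − X; n_A1 = 3X; n_I = 3.82 (inert).
n_T = Σnᵢ = 4.82 + 2X.
K_p = p_A1^3 / (p_A2) with p_i = (n_i/n_T)·P.
At X = 0.631: the mole-fraction product g(X) = Π y_i^ν_i = 0.497. Since K_p = g(X)·P^{2}, P = (K_p/g)^(1/2) = (1.53/0.497)^(1/2) = 1.75 bar.

P = 1.75 bar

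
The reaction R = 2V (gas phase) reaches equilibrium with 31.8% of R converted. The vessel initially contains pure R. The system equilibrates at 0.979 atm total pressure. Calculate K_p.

Take 1 mol R as basis and let X be its fractional conversion, so ξ = X.
Moles: n_R = 1 − X; n_V = 2X.
Total moles n_T = 1 + X.
At X = 0.318: n_R = 0.682, n_V = 0.636, n_T = 1.32.
p_i = (n_i/n_T)·P. K_p = p_V^2 / (p_R) = 0.441 atm.

K_p = 0.441 atm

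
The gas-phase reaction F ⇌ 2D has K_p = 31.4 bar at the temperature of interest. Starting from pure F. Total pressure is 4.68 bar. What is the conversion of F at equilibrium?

X = 0.792

Let X = conversion of F (basis 1 mol F); extent of reaction ξ = X.
Mole table: n_F = 1 − X; n_D = 2X.
n_T = Σnᵢ = 1 + X.
y_i = n_i/n_T, p_i = y_i·P. K_p = p_D^2 / (p_F).
Substituting and setting equal to 31.4 bar gives a polynomial in X; the root in (0,1) is X = 0.792.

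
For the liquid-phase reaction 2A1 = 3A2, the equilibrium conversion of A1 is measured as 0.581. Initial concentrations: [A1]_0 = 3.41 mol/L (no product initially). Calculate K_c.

K_c = 12.9 mol/L

Let X = conversion of A1.
Concentrations: [A1] = 3.41 − 3.41X; [A2] = 5.12X.
At X = 0.581: [A1] = 1.43, [A2] = 2.97.
K_c = [A2]^3 / ([A1]^2) = 12.9 mol/L.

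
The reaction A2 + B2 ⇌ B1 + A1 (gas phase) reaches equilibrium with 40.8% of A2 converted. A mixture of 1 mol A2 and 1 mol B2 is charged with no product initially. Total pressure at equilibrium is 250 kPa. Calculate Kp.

Let X = conversion of A2 (basis 1 mol A2); extent of reaction ξ = X.
Moles: n_A2 = 1 − X; n_B2 = 1 − X; n_B1 = X; n_A1 = X.
Since Δν = 0, n_T = 2 throughout.
At X = 0.408: n_A2 = 0.592, n_B2 = 0.592, n_B1 = 0.408, n_A1 = 0.408, n_T = 2.
p_i = (n_i/n_T)·P. Kp = p_B1 p_A1 / (p_A2 p_B2) = 0.475.

Kp = 0.475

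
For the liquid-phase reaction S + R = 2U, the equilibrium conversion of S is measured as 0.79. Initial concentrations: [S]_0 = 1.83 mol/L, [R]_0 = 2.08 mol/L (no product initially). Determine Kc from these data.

Kc = 34.3

Let X = conversion of S.
Concentrations: [S] = 1.83 − 1.83X; [R] = 2.08 − 1.83X; [U] = 3.66X.
At X = 0.79: [S] = 0.384, [R] = 0.634, [U] = 2.89.
Kc = [U]^2 / ([S] [R]) = 34.3.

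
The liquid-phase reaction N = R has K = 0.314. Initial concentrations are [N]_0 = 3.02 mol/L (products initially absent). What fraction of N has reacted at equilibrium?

Let X = conversion of N; extent ξ = 3.02·X mol/L.
Concentrations: [N] = 3.02 − 3.02X; [R] = 3.02X.
K = [R] / ([N]).
Equating to 0.314: the physical root is X = 0.239.

X = 0.239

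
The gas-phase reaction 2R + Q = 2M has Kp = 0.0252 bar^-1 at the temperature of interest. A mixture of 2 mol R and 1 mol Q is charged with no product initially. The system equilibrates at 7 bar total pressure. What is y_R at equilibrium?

Basis: 2 mol R initially; let X = conversion of R. Extent ξ = X.
Moles: n_R = 2 − 2X; n_Q = 1 − X; n_M = 2X.
Summing: n_T = 3 − X.
With p_i = (n_i/n_T)P, Kp = p_M^2 / (p_R^2 p_Q).
Substituting and setting equal to 0.0252 bar^-1 gives a polynomial in X; the root in (0,1) is X = 0.184.
Then n_R = 1.63, n_T = 2.82, so y_R = 0.579.

y_R = 0.579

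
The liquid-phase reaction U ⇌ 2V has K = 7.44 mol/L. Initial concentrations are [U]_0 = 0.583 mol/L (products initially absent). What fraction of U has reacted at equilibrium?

X = 0.800

Let X = conversion of U; extent ξ = 0.583·X mol/L.
Concentrations: [U] = 0.583 − 0.583X; [V] = 1.17X.
K = [V]^2 / ([U]).
This equals 7.44 at X = 0.800 (the root in 0 < X < 1).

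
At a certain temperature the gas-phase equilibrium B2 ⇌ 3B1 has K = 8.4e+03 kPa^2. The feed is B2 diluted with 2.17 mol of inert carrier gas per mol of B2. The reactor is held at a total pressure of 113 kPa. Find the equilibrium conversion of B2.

Let X = conversion of B2 (basis 1 mol B2); extent of reaction ξ = X.
Species balance: n_B2 = 1 − X; n_B1 = 3X; n_I = 2.17 (inert).
n_T = Σnᵢ = 3.17 + 2X.
Mole fractions y_i = n_i/n_T; K = p_B1^3 / (p_B2) with p_i = y_i·P.
Setting this equal to 8.4e+03 kPa^2 and taking the physical root (0 < X < 1) gives X = 0.577.

X = 0.577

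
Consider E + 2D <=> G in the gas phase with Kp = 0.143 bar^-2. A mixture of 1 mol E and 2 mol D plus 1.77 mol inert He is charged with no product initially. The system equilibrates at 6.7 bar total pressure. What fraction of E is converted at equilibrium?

Basis: 1 mol E initially; let X = conversion of E. Extent ξ = X.
Species balance: n_E = 1 − X; n_D = 2 − 2X; n_G = X; n_I = 1.77 (inert).
Summing: n_T = 4.77 − 2X.
Mole fractions y_i = n_i/n_T; Kp = p_G / (p_E p_D^2) with p_i = y_i·P.
Substituting and setting equal to 0.143 bar^-2 gives a polynomial in X; the root in (0,1) is X = 0.380.

X = 0.380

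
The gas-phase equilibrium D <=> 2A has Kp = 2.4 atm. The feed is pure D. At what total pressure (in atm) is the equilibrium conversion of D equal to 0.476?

P = 2.05 atm

Take 1 mol D as basis and let X be its fractional conversion, so ξ = X.
Moles: n_D = 1 − X; n_A = 2X.
Total moles n_T = 1 + X.
Kp = p_A^2 / (p_D) with p_i = (n_i/n_T)·P.
At X = 0.476: the mole-fraction product g(X) = Π y_i^ν_i = 1.172. Since Kp = g(X)·P^{1}, P = (Kp/g)^(1/1) = (2.4/1.172)^(1/1) = 2.05 atm.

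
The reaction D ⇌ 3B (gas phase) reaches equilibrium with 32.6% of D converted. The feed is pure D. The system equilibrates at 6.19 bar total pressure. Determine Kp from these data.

Basis: 1 mol D initially; let X = conversion of D. Extent ξ = X.
Species balance: n_D = 1 − X; n_B = 3X.
n_T = Σnᵢ = 1 + 2X.
At X = 0.326: n_D = 0.674, n_B = 0.978, n_T = 1.65.
p_i = (n_i/n_T)·P. Kp = p_B^3 / (p_D) = 19.5 bar^2.

Kp = 19.5 bar^2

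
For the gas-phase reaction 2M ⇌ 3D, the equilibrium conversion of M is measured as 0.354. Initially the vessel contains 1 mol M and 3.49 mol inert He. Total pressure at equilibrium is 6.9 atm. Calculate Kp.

Kp = 0.53 atm

Basis: 1 mol M initially; let X = conversion of M. Extent ξ = 0.5X.
Moles: n_M = 1 − X; n_D = 1.5X; n_I = 3.49 (inert).
Total moles n_T = 4.49 + 0.5X.
At X = 0.354: n_M = 0.646, n_D = 0.531, n_T = 4.67.
p_i = (n_i/n_T)·P. Kp = p_D^3 / (p_M^2) = 0.53 atm.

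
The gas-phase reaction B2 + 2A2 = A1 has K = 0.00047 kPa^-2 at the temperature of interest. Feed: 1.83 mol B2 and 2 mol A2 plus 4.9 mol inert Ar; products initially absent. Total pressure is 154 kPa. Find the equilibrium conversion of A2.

Let X = conversion of A2 (basis 2 mol A2); extent of reaction ξ = X.
Species balance: n_B2 = 1.83 − X; n_A2 = 2 − 2X; n_A1 = X; n_I = 4.9 (inert).
n_T = Σnᵢ = 8.73 − 2X.
Mole fractions y_i = n_i/n_T; K = p_A1 / (p_B2 p_A2^2) with p_i = y_i·P.
Substituting and setting equal to 0.00047 kPa^-2 gives a polynomial in X; the root in (0,1) is X = 0.385.

X = 0.385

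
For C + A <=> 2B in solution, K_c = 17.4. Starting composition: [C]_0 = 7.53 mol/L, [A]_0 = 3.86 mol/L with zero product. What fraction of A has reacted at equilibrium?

X = 0.849

Let X = conversion of A; extent ξ = 3.86·X mol/L.
Concentrations: [C] = 7.53 − 3.86X; [A] = 3.86 − 3.86X; [B] = 7.72X.
K_c = [B]^2 / ([C] [A]).
This equals 17.4 at X = 0.849 (the root in 0 < X < 1).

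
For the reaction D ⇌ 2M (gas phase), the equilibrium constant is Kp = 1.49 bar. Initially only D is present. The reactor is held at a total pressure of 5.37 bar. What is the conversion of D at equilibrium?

Let X = conversion of D (basis 1 mol D); extent of reaction ξ = X.
Mole table: n_D = 1 − X; n_M = 2X.
Summing: n_T = 1 + X.
With p_i = (n_i/n_T)P, Kp = p_M^2 / (p_D).
Setting this equal to 1.49 bar and taking the physical root (0 < X < 1) gives X = 0.255.

X = 0.255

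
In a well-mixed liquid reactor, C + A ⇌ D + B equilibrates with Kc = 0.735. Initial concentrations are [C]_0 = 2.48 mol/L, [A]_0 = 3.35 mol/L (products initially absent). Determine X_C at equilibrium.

Let X = conversion of C; extent ξ = 2.48·X mol/L.
Concentrations: [C] = 2.48 − 2.48X; [A] = 3.35 − 2.48X; [D] = 2.48X; [B] = 2.48X.
Kc = [D] [B] / ([C] [A]).
Equating to 0.735: the physical root is X = 0.531.

X = 0.531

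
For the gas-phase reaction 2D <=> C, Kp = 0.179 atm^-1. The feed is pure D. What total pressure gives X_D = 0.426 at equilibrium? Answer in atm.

Basis: 1 mol D initially; let X = conversion of D. Extent ξ = 0.5X.
Mole table: n_D = 1 − X; n_C = 0.5X.
n_T = Σnᵢ = 1 − 0.5X.
Kp = p_C / (p_D^2) with p_i = (n_i/n_T)·P.
At X = 0.426: the mole-fraction product g(X) = Π y_i^ν_i = 0.5088. Since Kp = g(X)·P^{-1}, P = (g/Kp)^(1/1) = (0.5088/0.179)^(1/1) = 2.84 atm.

P = 2.84 atm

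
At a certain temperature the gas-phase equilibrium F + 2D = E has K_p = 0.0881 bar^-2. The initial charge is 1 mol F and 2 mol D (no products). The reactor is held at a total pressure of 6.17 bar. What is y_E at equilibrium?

y_E = 0.228

Take 1 mol F as basis and let X be its fractional conversion, so ξ = X.
Species balance: n_F = 1 − X; n_D = 2 − 2X; n_E = X.
n_T = Σnᵢ = 3 − 2X.
y_i = n_i/n_T, p_i = y_i·P. K_p = p_E / (p_F p_D^2).
Substituting and setting equal to 0.0881 bar^-2 gives a polynomial in X; the root in (0,1) is X = 0.470.
Then n_E = 0.47, n_T = 2.06, so y_E = 0.228.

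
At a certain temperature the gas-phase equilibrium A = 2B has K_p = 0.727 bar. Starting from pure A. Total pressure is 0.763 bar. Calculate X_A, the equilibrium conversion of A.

X = 0.439

Take 1 mol A as basis and let X be its fractional conversion, so ξ = X.
Moles: n_A = 1 − X; n_B = 2X.
Total moles n_T = 1 + X.
Mole fractions y_i = n_i/n_T; K_p = p_B^2 / (p_A) with p_i = y_i·P.
Substituting and setting equal to 0.727 bar gives a polynomial in X; the root in (0,1) is X = 0.439.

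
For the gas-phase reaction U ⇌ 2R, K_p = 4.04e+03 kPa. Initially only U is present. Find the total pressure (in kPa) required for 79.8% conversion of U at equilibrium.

Let X = conversion of U (basis 1 mol U); extent of reaction ξ = X.
Species balance: n_U = 1 − X; n_R = 2X.
n_T = Σnᵢ = 1 + X.
K_p = p_R^2 / (p_U) with p_i = (n_i/n_T)·P.
At X = 0.798: the mole-fraction product g(X) = Π y_i^ν_i = 7.013. Since K_p = g(X)·P^{1}, P = (K_p/g)^(1/1) = (4.04e+03/7.013)^(1/1) = 576 kPa.

P = 576 kPa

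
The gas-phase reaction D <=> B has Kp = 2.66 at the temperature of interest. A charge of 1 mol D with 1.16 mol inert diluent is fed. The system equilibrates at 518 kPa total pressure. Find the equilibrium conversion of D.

X = 0.727

Basis: 1 mol D initially; let X = conversion of D. Extent ξ = X.
Mole table: n_D = 1 − X; n_B = X; n_I = 1.16 (inert).
Total moles n_T = 2.16 (Δν = 0, constant).
y_i = n_i/n_T, p_i = y_i·P. Kp = p_B / (p_D).
This yields a degree-1 equation in X; solving on (0,1), X = 0.727.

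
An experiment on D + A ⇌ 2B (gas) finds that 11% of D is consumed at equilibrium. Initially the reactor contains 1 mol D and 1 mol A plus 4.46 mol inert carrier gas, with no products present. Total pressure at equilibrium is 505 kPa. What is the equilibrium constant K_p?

K_p = 0.0611

Basis: 1 mol D initially; let X = conversion of D. Extent ξ = X.
Species balance: n_D = 1 − X; n_A = 1 − X; n_B = 2X; n_I = 4.46 (inert).
Total moles n_T = 6.46 (Δν = 0, constant).
At X = 0.11: n_D = 0.89, n_A = 0.89, n_B = 0.22, n_T = 6.46.
p_i = (n_i/n_T)·P. K_p = p_B^2 / (p_D p_A) = 0.0611.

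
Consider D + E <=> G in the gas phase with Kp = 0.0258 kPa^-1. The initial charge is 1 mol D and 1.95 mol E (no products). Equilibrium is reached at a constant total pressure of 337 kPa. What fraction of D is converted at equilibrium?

Let X = conversion of D (basis 1 mol D); extent of reaction ξ = X.
Mole table: n_D = 1 − X; n_E = 1.95 − X; n_G = X.
n_T = Σnᵢ = 2.95 − X.
y_i = n_i/n_T, p_i = y_i·P. Kp = p_G / (p_D p_E).
This yields a degree-2 equation in X; solving on (0,1), X = 0.822.

X = 0.822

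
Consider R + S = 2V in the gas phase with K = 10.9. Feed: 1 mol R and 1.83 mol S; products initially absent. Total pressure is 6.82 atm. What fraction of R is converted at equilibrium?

X = 0.784

Take 1 mol R as basis and let X be its fractional conversion, so ξ = X.
Mole table: n_R = 1 − X; n_S = 1.83 − X; n_V = 2X.
Total moles n_T = 2.83 (Δν = 0, constant).
With p_i = (n_i/n_T)P, K = p_V^2 / (p_R p_S).
Substituting and setting equal to 10.9 gives a polynomial in X; the root in (0,1) is X = 0.784.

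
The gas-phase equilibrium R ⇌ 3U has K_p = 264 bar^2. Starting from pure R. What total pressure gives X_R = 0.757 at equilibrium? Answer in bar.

Let X = conversion of R (basis 1 mol R); extent of reaction ξ = X.
Species balance: n_R = 1 − X; n_U = 3X.
Total moles n_T = 1 + 2X.
K_p = p_U^3 / (p_R) with p_i = (n_i/n_T)·P.
At X = 0.757: the mole-fraction product g(X) = Π y_i^ν_i = 7.626. Since K_p = g(X)·P^{2}, P = (K_p/g)^(1/2) = (264/7.626)^(1/2) = 5.88 bar.

P = 5.88 bar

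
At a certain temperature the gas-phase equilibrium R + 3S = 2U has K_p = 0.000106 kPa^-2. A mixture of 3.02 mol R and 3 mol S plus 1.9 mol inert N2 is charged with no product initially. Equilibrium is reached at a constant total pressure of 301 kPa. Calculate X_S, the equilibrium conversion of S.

X = 0.554

Take 3 mol S as basis and let X be its fractional conversion, so ξ = X.
Mole table: n_R = 3.02 − X; n_S = 3 − 3X; n_U = 2X; n_I = 1.9 (inert).
Summing: n_T = 7.92 − 2X.
Mole fractions y_i = n_i/n_T; K_p = p_U^2 / (p_R p_S^3) with p_i = y_i·P.
Substituting and setting equal to 0.000106 kPa^-2 gives a polynomial in X; the root in (0,1) is X = 0.554.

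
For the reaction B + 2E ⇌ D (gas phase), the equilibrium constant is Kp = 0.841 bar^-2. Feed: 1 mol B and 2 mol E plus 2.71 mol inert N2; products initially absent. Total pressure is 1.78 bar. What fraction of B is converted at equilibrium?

Let X = conversion of B (basis 1 mol B); extent of reaction ξ = X.
Mole table: n_B = 1 − X; n_E = 2 − 2X; n_D = X; n_I = 2.71 (inert).
n_T = Σnᵢ = 5.71 − 2X.
y_i = n_i/n_T, p_i = y_i·P. Kp = p_D / (p_B p_E^2).
Equating to 0.841 bar^-2 and solving on 0 < X < 1: X = 0.196.

X = 0.196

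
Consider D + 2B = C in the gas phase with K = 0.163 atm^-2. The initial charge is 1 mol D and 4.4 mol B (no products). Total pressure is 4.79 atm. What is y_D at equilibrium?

y_D = 0.079

Let X = conversion of D (basis 1 mol D); extent of reaction ξ = X.
Species balance: n_D = 1 − X; n_B = 4.4 − 2X; n_C = X.
n_T = Σnᵢ = 5.4 − 2X.
y_i = n_i/n_T, p_i = y_i·P. K = p_C / (p_D p_B^2).
Setting this equal to 0.163 atm^-2 and taking the physical root (0 < X < 1) gives X = 0.679.
Then n_D = 0.321, n_T = 4.04, so y_D = 0.079.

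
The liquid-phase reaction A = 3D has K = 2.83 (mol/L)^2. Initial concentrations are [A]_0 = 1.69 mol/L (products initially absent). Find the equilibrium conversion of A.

Let X = conversion of A; extent ξ = 1.69·X mol/L.
Concentrations: [A] = 1.69 − 1.69X; [D] = 5.07X.
K = [D]^3 / ([A]).
This equals 2.83 at X = 0.296 (the root in 0 < X < 1).

X = 0.296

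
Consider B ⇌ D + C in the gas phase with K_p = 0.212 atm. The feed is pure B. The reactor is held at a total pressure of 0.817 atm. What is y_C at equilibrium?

Take 1 mol B as basis and let X be its fractional conversion, so ξ = X.
Mole table: n_B = 1 − X; n_D = X; n_C = X.
Total moles n_T = 1 + X.
With p_i = (n_i/n_T)P, K_p = p_D p_C / (p_B).
Substituting and setting equal to 0.212 atm gives a polynomial in X; the root in (0,1) is X = 0.454.
Then n_C = 0.454, n_T = 1.45, so y_C = 0.312.

y_C = 0.312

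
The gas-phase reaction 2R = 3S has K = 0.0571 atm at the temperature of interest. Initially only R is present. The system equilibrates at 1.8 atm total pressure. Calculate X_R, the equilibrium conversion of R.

X = 0.189

Take 1 mol R as basis and let X be its fractional conversion, so ξ = 0.5X.
Mole table: n_R = 1 − X; n_S = 1.5X.
Total moles n_T = 1 + 0.5X.
With p_i = (n_i/n_T)P, K = p_S^3 / (p_R^2).
This yields a degree-3 equation in X; solving on (0,1), X = 0.189.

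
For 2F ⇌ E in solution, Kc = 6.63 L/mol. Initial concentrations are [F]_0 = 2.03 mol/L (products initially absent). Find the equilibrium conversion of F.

X = 0.825

Let X = conversion of F; extent ξ = 2.03X/2 mol/L.
Concentrations: [F] = 2.03 − 2.03X; [E] = 1.01X.
Kc = [E] / ([F]^2).
Solving Kc = 6.63 for X ∈ (0,1): X = 0.825.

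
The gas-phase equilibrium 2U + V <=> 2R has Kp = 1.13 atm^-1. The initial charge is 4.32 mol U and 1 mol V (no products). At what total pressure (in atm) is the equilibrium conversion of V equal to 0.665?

Take 1 mol V as basis and let X be its fractional conversion, so ξ = X.
Moles: n_U = 4.32 − 2X; n_V = 1 − X; n_R = 2X.
Summing: n_T = 5.32 − X.
Kp = p_R^2 / (p_U^2 p_V) with p_i = (n_i/n_T)·P.
At X = 0.665: the mole-fraction product g(X) = Π y_i^ν_i = 2.749. Since Kp = g(X)·P^{-1}, P = (g/Kp)^(1/1) = (2.749/1.13)^(1/1) = 2.43 atm.

P = 2.43 atm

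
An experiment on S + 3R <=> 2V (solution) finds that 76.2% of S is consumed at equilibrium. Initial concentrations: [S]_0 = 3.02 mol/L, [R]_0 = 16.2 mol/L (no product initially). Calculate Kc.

Let X = conversion of S.
Concentrations: [S] = 3.02 − 3.02X; [R] = 16.2 − 9.06X; [V] = 6.04X.
At X = 0.762: [S] = 0.719, [R] = 9.3, [V] = 4.6.
Kc = [V]^2 / ([S] [R]^3) = 0.0367 (mol/L)^-2.

Kc = 0.0367 (mol/L)^-2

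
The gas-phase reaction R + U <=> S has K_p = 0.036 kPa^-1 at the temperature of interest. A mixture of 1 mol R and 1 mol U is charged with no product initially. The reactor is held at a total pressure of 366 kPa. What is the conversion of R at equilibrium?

X = 0.734

Basis: 1 mol R initially; let X = conversion of R. Extent ξ = X.
At extent ξ: n_R = 1 − X; n_U = 1 − X; n_S = X.
n_T = Σnᵢ = 2 − X.
With p_i = (n_i/n_T)P, K_p = p_S / (p_R p_U).
This yields a degree-2 equation in X; solving on (0,1), X = 0.734.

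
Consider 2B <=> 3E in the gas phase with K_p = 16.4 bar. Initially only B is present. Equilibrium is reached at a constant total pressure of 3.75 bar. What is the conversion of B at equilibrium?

X = 0.623

Basis: 1 mol B initially; let X = conversion of B. Extent ξ = 0.5X.
Species balance: n_B = 1 − X; n_E = 1.5X.
n_T = Σnᵢ = 1 + 0.5X.
Mole fractions y_i = n_i/n_T; K_p = p_E^3 / (p_B^2) with p_i = y_i·P.
Setting this equal to 16.4 bar and taking the physical root (0 < X < 1) gives X = 0.623.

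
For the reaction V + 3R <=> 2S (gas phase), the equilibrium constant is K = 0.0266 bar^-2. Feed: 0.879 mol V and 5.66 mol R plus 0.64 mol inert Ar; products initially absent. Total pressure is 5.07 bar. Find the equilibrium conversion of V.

Let X = conversion of V (basis 0.879 mol V); extent of reaction ξ = 0.879X.
Species balance: n_V = 0.879 − 0.879X; n_R = 5.66 − 2.64X; n_S = 1.76X; n_I = 0.64 (inert).
Total moles n_T = 7.18 − 1.76X.
Mole fractions y_i = n_i/n_T; K = p_S^2 / (p_V p_R^3) with p_i = y_i·P.
Equating to 0.0266 bar^-2 and solving on 0 < X < 1: X = 0.470.

X = 0.470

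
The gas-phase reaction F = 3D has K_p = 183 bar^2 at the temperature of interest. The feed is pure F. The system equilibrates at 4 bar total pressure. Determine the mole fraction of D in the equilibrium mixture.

y_D = 0.930

Let X = conversion of F (basis 1 mol F); extent of reaction ξ = X.
Species balance: n_F = 1 − X; n_D = 3X.
Summing: n_T = 1 + 2X.
With p_i = (n_i/n_T)P, K_p = p_D^3 / (p_F).
Equating to 183 bar^2 and solving on 0 < X < 1: X = 0.815.
Then n_D = 2.45, n_T = 2.63, so y_D = 0.930.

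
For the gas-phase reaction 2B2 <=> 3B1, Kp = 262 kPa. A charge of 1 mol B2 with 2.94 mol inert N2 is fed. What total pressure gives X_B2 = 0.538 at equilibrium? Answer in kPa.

P = 448 kPa

Take 1 mol B2 as basis and let X be its fractional conversion, so ξ = 0.5X.
Moles: n_B2 = 1 − X; n_B1 = 1.5X; n_I = 2.94 (inert).
n_T = Σnᵢ = 3.94 + 0.5X.
Kp = p_B1^3 / (p_B2^2) with p_i = (n_i/n_T)·P.
At X = 0.538: the mole-fraction product g(X) = Π y_i^ν_i = 0.585. Since Kp = g(X)·P^{1}, P = (Kp/g)^(1/1) = (262/0.585)^(1/1) = 448 kPa.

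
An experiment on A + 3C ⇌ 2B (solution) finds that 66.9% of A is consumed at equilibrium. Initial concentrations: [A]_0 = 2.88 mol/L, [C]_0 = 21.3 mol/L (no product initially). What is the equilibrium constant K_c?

K_c = 0.00417 (mol/L)^-2

Let X = conversion of A.
Concentrations: [A] = 2.88 − 2.88X; [C] = 21.3 − 8.64X; [B] = 5.76X.
At X = 0.669: [A] = 0.953, [C] = 15.5, [B] = 3.85.
K_c = [B]^2 / ([A] [C]^3) = 0.00417 (mol/L)^-2.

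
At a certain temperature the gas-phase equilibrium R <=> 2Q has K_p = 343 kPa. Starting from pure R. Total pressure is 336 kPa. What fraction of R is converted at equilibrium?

X = 0.451

Let X = conversion of R (basis 1 mol R); extent of reaction ξ = X.
At extent ξ: n_R = 1 − X; n_Q = 2X.
n_T = Σnᵢ = 1 + X.
With p_i = (n_i/n_T)P, K_p = p_Q^2 / (p_R).
Setting this equal to 343 kPa and taking the physical root (0 < X < 1) gives X = 0.451.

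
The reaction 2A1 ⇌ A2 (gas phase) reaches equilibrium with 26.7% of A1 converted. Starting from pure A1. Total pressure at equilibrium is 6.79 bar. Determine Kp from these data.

Let X = conversion of A1 (basis 1 mol A1); extent of reaction ξ = 0.5X.
Mole table: n_A1 = 1 − X; n_A2 = 0.5X.
Summing: n_T = 1 − 0.5X.
At X = 0.267: n_A1 = 0.733, n_A2 = 0.134, n_T = 0.867.
p_i = (n_i/n_T)·P. Kp = p_A2 / (p_A1^2) = 0.0317 bar^-1.

Kp = 0.0317 bar^-1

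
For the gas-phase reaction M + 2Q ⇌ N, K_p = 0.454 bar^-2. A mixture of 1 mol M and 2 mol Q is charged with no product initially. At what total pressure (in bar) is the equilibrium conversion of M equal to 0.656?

P = 5.03 bar

Let X = conversion of M (basis 1 mol M); extent of reaction ξ = X.
Species balance: n_M = 1 − X; n_Q = 2 − 2X; n_N = X.
Total moles n_T = 3 − 2X.
K_p = p_N / (p_M p_Q^2) with p_i = (n_i/n_T)·P.
At X = 0.656: the mole-fraction product g(X) = Π y_i^ν_i = 11.48. Since K_p = g(X)·P^{-2}, P = (g/K_p)^(1/2) = (11.48/0.454)^(1/2) = 5.03 bar.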